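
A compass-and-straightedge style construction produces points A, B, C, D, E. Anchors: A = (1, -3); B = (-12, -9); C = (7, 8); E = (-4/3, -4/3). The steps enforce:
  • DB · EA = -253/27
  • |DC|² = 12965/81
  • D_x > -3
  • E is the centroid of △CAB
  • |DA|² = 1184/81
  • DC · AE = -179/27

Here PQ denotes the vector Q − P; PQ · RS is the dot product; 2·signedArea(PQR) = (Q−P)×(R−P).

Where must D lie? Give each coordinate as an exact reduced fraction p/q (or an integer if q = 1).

D = (-19/9, -7/9)

1. D_x = -19/9  [line 7/3·x + -5/3·y + 98/27 = 0 ∩ |DA|² = 1184/81]
2. D_y = -7/9  [line 7/3·x + -5/3·y + 98/27 = 0 ∩ |DA|² = 1184/81]
   → D = (-19/9, -7/9)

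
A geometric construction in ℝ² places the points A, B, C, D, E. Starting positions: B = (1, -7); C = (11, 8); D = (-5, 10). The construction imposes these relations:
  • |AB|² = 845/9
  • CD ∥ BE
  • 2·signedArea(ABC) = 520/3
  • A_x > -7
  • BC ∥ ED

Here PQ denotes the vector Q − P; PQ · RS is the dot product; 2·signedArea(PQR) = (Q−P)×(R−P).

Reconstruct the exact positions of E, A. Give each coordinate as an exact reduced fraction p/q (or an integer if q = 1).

A = (-19/3, -2/3)
E = (-15, -5)

1. E_x = -15  [BC ∥ ED ∩ CD ∥ BE]
2. E_y = -5  [BC ∥ ED ∩ CD ∥ BE]
   → E = (-15, -5)
3. A_x = -19/3  [line -15·x + 10·y + -265/3 = 0 ∩ |AB|² = 845/9]
4. A_y = -2/3  [line -15·x + 10·y + -265/3 = 0 ∩ |AB|² = 845/9]
   → A = (-19/3, -2/3)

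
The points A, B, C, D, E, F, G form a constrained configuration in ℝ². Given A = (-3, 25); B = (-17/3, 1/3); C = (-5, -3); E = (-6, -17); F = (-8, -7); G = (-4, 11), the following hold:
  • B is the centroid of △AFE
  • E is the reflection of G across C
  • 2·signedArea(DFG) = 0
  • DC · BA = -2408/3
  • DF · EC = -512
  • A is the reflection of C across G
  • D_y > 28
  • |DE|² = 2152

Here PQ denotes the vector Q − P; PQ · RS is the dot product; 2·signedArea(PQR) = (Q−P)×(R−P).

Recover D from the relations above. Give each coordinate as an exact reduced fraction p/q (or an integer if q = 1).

1. D_x = 0  [2·signedArea(DFG) = 0 ∩ DC · BA = -2408/3]
2. D_y = 29  [2·signedArea(DFG) = 0 ∩ DC · BA = -2408/3]
   → D = (0, 29)

D = (0, 29)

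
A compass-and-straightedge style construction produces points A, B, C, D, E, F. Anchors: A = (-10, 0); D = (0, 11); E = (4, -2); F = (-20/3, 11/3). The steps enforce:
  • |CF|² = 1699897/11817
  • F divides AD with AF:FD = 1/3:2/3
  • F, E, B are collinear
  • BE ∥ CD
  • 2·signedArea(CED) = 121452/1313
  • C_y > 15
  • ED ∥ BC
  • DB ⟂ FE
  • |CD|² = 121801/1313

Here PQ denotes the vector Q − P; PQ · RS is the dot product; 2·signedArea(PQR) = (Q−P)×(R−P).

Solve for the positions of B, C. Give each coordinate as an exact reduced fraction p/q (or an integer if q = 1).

B = (-5916/1313, 3307/1313)
C = (-11168/1313, 20376/1313)

1. B_x = -5916/1313  [F, E, B are collinear ∩ DB ⟂ FE]
2. B_y = 3307/1313  [F, E, B are collinear ∩ DB ⟂ FE]
   → B = (-5916/1313, 3307/1313)
3. C_x = -11168/1313  [BE ∥ CD ∩ ED ∥ BC]
4. C_y = 20376/1313  [BE ∥ CD ∩ ED ∥ BC]
   → C = (-11168/1313, 20376/1313)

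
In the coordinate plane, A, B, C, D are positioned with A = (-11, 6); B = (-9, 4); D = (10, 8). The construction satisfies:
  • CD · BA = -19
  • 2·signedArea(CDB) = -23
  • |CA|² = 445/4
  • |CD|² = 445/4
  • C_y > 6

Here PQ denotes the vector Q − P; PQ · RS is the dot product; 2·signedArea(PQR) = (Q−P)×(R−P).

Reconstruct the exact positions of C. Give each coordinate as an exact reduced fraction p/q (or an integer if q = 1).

1. C_x = -1/2  [2·signedArea(CDB) = -23 ∩ CD · BA = -19]
2. C_y = 7  [2·signedArea(CDB) = -23 ∩ CD · BA = -19]
   → C = (-1/2, 7)

C = (-1/2, 7)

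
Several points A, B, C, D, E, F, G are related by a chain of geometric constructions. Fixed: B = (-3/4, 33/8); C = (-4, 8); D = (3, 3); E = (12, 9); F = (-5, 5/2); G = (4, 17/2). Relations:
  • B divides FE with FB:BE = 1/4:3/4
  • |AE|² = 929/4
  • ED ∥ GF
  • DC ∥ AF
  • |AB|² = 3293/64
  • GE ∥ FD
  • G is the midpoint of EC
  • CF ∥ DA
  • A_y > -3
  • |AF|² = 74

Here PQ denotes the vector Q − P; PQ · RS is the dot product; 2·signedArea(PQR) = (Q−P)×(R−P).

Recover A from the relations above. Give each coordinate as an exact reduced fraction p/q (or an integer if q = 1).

A = (2, -5/2)

1. A_x = 2  [DC ∥ AF ∩ CF ∥ DA]
2. A_y = -5/2  [DC ∥ AF ∩ CF ∥ DA]
   → A = (2, -5/2)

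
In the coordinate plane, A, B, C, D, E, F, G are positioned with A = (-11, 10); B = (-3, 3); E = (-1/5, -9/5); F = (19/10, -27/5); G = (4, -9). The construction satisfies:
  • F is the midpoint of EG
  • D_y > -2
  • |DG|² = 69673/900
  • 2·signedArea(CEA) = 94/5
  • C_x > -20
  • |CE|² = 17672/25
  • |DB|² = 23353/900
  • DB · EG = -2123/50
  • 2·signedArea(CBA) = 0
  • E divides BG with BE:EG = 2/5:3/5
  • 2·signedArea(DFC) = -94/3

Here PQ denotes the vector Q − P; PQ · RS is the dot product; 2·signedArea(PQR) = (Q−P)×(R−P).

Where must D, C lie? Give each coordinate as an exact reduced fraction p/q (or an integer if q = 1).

1. D_x = -13/30  [line -21/5·x + 36/5·y + 413/50 = 0 ∩ |DB|² = 23353/900]
2. D_y = -7/5  [line -21/5·x + 36/5·y + 413/50 = 0 ∩ |DB|² = 23353/900]
   → D = (-13/30, -7/5)
3. C_x = -19  [2·signedArea(CBA) = 0 ∩ 2·signedArea(CEA) = 94/5]
4. C_y = 17  [2·signedArea(CBA) = 0 ∩ 2·signedArea(CEA) = 94/5]
   → C = (-19, 17)

C = (-19, 17)
D = (-13/30, -7/5)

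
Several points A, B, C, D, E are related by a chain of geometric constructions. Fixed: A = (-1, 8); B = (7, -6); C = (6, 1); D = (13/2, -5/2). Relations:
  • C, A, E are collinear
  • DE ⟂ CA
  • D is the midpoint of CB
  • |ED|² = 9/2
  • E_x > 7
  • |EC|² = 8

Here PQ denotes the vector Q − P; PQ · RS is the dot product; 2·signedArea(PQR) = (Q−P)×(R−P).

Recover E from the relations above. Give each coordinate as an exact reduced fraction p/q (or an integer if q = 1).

E = (8, -1)

1. E_x = 8  [C, A, E are collinear ∩ DE ⟂ CA]
2. E_y = -1  [C, A, E are collinear ∩ DE ⟂ CA]
   → E = (8, -1)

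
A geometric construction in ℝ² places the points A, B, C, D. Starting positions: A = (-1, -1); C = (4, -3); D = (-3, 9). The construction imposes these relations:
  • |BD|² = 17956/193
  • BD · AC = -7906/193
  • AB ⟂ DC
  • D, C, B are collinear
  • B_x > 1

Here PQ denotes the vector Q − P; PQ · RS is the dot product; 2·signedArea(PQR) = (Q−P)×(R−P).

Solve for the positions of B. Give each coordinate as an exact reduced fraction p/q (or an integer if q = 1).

B = (359/193, 129/193)

1. B_x = 359/193  [D, C, B are collinear ∩ AB ⟂ DC]
2. B_y = 129/193  [D, C, B are collinear ∩ AB ⟂ DC]
   → B = (359/193, 129/193)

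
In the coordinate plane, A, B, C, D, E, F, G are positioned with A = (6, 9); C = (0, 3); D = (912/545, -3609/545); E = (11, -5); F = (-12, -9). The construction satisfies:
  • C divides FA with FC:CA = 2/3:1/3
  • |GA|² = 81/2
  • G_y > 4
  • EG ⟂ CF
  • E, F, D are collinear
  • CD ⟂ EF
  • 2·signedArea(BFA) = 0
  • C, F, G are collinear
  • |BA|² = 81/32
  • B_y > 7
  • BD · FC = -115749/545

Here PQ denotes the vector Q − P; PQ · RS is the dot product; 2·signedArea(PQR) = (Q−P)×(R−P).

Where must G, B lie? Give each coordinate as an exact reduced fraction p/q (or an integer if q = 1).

1. G_x = 3/2  [C, F, G are collinear ∩ EG ⟂ CF]
2. G_y = 9/2  [C, F, G are collinear ∩ EG ⟂ CF]
   → G = (3/2, 9/2)
3. B_x = 39/8  [2·signedArea(BFA) = 0 ∩ BD · FC = -115749/545]
4. B_y = 63/8  [2·signedArea(BFA) = 0 ∩ BD · FC = -115749/545]
   → B = (39/8, 63/8)

B = (39/8, 63/8)
G = (3/2, 9/2)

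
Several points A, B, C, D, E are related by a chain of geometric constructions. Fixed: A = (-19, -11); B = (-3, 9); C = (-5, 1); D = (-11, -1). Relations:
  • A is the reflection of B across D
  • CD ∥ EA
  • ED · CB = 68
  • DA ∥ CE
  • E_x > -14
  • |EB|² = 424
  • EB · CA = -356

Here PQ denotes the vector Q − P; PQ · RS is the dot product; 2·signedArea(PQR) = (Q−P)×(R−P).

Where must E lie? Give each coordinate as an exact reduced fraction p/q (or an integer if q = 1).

E = (-13, -9)

1. E_x = -13  [CD ∥ EA ∩ DA ∥ CE]
2. E_y = -9  [CD ∥ EA ∩ DA ∥ CE]
   → E = (-13, -9)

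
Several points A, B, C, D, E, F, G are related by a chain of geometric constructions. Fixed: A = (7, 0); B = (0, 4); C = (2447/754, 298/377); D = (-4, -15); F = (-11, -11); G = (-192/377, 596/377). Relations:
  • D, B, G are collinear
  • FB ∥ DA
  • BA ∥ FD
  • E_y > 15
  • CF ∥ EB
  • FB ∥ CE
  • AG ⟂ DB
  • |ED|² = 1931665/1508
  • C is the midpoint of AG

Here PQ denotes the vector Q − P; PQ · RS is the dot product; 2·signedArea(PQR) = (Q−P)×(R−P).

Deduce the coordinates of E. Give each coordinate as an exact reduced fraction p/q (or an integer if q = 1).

1. E_x = 10741/754  [CF ∥ EB ∩ FB ∥ CE]
2. E_y = 5953/377  [CF ∥ EB ∩ FB ∥ CE]
   → E = (10741/754, 5953/377)

E = (10741/754, 5953/377)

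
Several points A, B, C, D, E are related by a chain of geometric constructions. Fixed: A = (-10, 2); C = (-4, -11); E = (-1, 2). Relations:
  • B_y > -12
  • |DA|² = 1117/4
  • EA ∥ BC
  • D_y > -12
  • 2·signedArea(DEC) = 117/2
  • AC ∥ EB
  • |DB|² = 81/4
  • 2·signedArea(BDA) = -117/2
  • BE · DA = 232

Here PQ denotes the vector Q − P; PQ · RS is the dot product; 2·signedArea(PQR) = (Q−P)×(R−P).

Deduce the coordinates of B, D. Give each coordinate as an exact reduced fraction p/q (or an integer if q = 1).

B = (5, -11)
D = (1/2, -11)

1. B_x = 5  [EA ∥ BC ∩ AC ∥ EB]
2. B_y = -11  [EA ∥ BC ∩ AC ∥ EB]
   → B = (5, -11)
3. D_x = 1/2  [2·signedArea(DEC) = 117/2 ∩ BE · DA = 232]
4. D_y = -11  [2·signedArea(DEC) = 117/2 ∩ BE · DA = 232]
   → D = (1/2, -11)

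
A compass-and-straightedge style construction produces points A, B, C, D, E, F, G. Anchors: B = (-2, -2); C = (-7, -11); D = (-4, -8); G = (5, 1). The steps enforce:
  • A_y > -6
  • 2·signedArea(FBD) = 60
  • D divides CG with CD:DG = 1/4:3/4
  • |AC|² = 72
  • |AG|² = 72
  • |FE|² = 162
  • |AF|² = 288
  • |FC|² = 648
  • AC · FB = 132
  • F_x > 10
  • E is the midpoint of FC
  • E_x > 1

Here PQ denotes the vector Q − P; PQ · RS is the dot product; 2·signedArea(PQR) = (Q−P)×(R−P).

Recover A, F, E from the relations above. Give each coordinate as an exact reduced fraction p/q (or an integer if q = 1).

1. F_x = 11  [line 6·x + -2·y + -52 = 0 ∩ |FC|² = 648]
2. F_y = 7  [line 6·x + -2·y + -52 = 0 ∩ |FC|² = 648]
   → F = (11, 7)
3. E_x = 2  [E is the midpoint of FC]
4. E_y = -2  [E is the midpoint of FC]
   → E = (2, -2)
5. A_x = -1  [line 13·x + 9·y + 58 = 0 ∩ |AC|² = 72]
6. A_y = -5  [line 13·x + 9·y + 58 = 0 ∩ |AC|² = 72]
   → A = (-1, -5)

A = (-1, -5)
E = (2, -2)
F = (11, 7)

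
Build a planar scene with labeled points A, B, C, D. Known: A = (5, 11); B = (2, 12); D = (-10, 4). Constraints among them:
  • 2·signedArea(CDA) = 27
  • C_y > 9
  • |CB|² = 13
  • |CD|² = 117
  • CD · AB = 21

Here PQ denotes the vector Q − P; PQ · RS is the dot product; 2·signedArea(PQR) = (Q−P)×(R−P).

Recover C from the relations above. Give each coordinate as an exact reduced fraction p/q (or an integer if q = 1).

C = (-1, 10)

1. C_x = -1  [2·signedArea(CDA) = 27 ∩ CD · AB = 21]
2. C_y = 10  [2·signedArea(CDA) = 27 ∩ CD · AB = 21]
   → C = (-1, 10)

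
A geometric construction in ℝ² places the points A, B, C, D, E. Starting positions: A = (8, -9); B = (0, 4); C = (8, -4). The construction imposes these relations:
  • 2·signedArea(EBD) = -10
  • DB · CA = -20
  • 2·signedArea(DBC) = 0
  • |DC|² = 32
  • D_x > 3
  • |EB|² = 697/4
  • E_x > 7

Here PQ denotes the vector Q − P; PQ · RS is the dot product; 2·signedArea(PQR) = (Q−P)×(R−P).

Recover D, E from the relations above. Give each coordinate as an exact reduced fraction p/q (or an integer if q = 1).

D = (4, 0)
E = (8, -13/2)

1. D_x = 4  [2·signedArea(DBC) = 0 ∩ DB · CA = -20]
2. D_y = 0  [2·signedArea(DBC) = 0 ∩ DB · CA = -20]
   → D = (4, 0)
3. E_x = 8  [line 4·x + 4·y + -6 = 0 ∩ |EB|² = 697/4]
4. E_y = -13/2  [line 4·x + 4·y + -6 = 0 ∩ |EB|² = 697/4]
   → E = (8, -13/2)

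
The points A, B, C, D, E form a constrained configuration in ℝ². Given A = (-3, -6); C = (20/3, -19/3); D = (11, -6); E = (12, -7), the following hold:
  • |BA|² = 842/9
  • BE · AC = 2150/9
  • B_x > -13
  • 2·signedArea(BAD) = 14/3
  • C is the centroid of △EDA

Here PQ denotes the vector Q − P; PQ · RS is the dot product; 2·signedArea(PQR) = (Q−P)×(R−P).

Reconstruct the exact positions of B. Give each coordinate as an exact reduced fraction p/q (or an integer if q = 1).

B = (-38/3, -17/3)

1. B_x = -38/3  [BE · AC = 2150/9 ∩ 2·signedArea(BAD) = 14/3]
2. B_y = -17/3  [BE · AC = 2150/9 ∩ 2·signedArea(BAD) = 14/3]
   → B = (-38/3, -17/3)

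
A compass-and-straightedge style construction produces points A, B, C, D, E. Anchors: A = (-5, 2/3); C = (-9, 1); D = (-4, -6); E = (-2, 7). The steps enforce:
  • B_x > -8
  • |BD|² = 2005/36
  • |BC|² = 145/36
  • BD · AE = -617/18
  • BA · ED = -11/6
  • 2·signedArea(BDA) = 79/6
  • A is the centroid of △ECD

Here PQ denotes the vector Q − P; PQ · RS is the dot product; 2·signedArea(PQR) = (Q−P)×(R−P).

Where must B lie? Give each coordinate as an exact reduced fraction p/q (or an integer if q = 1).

B = (-7, 5/6)

1. B_x = -7  [2·signedArea(BDA) = 79/6 ∩ BA · ED = -11/6]
2. B_y = 5/6  [2·signedArea(BDA) = 79/6 ∩ BA · ED = -11/6]
   → B = (-7, 5/6)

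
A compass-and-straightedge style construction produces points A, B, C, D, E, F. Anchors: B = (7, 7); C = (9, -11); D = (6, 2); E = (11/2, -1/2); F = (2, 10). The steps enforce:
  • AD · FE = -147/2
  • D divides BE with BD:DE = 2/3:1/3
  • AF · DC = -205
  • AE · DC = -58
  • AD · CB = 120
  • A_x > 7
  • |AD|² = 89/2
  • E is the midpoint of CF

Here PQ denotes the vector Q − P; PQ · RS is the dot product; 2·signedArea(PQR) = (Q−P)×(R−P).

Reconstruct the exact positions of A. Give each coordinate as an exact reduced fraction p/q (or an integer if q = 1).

A = (15/2, -9/2)

1. A_x = 15/2  [AD · FE = -147/2 ∩ AE · DC = -58]
2. A_y = -9/2  [AD · FE = -147/2 ∩ AE · DC = -58]
   → A = (15/2, -9/2)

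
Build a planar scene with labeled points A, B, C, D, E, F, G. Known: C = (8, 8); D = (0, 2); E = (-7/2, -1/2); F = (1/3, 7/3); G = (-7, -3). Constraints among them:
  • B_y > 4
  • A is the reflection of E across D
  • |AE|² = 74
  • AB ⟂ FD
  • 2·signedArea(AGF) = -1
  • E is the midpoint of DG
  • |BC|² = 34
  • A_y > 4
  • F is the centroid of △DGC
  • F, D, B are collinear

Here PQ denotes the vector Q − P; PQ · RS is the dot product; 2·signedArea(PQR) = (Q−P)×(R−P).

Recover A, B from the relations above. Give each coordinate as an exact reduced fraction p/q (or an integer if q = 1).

A = (7/2, 9/2)
B = (3, 5)

1. A_x = 7/2  [A is the reflection of E across D]
2. A_y = 9/2  [A is the reflection of E across D]
   → A = (7/2, 9/2)
3. B_x = 3  [F, D, B are collinear ∩ AB ⟂ FD]
4. B_y = 5  [F, D, B are collinear ∩ AB ⟂ FD]
   → B = (3, 5)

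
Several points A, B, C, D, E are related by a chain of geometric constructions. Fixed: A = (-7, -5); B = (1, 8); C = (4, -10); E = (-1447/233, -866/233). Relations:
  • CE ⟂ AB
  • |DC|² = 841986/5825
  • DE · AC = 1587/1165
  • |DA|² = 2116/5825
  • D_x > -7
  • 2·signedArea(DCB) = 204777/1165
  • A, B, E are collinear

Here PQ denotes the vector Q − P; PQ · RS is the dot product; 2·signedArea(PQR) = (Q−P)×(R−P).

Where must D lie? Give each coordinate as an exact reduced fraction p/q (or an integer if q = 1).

1. D_x = -7787/1165  [DE · AC = 1587/1165 ∩ 2·signedArea(DCB) = 204777/1165]
2. D_y = -5227/1165  [DE · AC = 1587/1165 ∩ 2·signedArea(DCB) = 204777/1165]
   → D = (-7787/1165, -5227/1165)

D = (-7787/1165, -5227/1165)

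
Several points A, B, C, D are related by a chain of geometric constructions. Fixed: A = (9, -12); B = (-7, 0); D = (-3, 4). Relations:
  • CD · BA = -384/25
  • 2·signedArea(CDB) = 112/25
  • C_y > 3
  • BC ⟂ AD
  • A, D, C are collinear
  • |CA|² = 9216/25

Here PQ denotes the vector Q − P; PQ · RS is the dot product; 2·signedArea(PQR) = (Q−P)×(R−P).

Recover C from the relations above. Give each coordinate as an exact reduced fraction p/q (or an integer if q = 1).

C = (-63/25, 84/25)

1. C_x = -63/25  [A, D, C are collinear ∩ BC ⟂ AD]
2. C_y = 84/25  [A, D, C are collinear ∩ BC ⟂ AD]
   → C = (-63/25, 84/25)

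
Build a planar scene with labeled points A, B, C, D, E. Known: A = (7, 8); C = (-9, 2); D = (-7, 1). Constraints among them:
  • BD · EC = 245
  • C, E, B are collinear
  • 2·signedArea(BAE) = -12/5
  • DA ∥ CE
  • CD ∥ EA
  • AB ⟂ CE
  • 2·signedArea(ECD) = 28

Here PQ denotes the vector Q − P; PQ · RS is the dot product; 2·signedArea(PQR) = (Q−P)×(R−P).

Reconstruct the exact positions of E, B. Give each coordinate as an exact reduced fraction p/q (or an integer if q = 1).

1. E_x = 5  [CD ∥ EA ∩ DA ∥ CE]
2. E_y = 9  [CD ∥ EA ∩ DA ∥ CE]
   → E = (5, 9)
3. B_x = 31/5  [C, E, B are collinear ∩ AB ⟂ CE]
4. B_y = 48/5  [C, E, B are collinear ∩ AB ⟂ CE]
   → B = (31/5, 48/5)

B = (31/5, 48/5)
E = (5, 9)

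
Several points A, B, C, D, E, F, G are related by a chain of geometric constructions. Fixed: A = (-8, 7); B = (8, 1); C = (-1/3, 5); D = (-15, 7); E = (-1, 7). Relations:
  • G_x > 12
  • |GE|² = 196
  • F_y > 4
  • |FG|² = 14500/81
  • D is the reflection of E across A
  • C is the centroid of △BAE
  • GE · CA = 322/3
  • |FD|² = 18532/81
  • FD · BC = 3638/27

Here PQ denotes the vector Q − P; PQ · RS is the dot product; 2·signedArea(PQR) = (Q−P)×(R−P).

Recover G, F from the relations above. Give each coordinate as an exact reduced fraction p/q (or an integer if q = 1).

1. G_x = 13  [line 23/3·x + -2·y + -257/3 = 0 ∩ |GE|² = 196]
2. G_y = 7  [line 23/3·x + -2·y + -257/3 = 0 ∩ |GE|² = 196]
   → G = (13, 7)
3. F_x = -1/9  [line 25/3·x + -4·y + 493/27 = 0 ∩ |FD|² = 18532/81]
4. F_y = 13/3  [line 25/3·x + -4·y + 493/27 = 0 ∩ |FD|² = 18532/81]
   → F = (-1/9, 13/3)

F = (-1/9, 13/3)
G = (13, 7)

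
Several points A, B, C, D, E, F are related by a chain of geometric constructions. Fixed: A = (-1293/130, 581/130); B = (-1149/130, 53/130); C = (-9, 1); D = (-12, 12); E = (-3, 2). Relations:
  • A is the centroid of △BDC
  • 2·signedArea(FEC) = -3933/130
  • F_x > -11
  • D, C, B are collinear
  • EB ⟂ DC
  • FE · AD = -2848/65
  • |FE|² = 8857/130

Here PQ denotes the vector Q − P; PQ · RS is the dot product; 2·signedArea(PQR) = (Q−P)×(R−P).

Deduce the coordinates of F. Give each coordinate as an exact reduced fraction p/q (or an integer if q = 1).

1. F_x = -1341/130  [2·signedArea(FEC) = -3933/130 ∩ FE · AD = -2848/65]
2. F_y = 757/130  [2·signedArea(FEC) = -3933/130 ∩ FE · AD = -2848/65]
   → F = (-1341/130, 757/130)

F = (-1341/130, 757/130)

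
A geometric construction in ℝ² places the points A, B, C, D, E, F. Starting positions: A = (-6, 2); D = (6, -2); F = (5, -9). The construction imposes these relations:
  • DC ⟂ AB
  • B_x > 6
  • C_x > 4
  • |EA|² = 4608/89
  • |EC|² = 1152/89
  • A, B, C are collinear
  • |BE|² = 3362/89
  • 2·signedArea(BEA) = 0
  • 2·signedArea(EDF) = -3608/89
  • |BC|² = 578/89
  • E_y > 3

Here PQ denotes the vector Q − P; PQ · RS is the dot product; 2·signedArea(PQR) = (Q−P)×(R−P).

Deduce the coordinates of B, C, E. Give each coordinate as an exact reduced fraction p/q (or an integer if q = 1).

B = (7, 5)
C = (402/89, 394/89)
E = (90/89, 322/89)

1. E_x = 90/89  [line 7·x + -1·y + -308/89 = 0 ∩ |EA|² = 4608/89]
2. E_y = 322/89  [line 7·x + -1·y + -308/89 = 0 ∩ |EA|² = 4608/89]
   → E = (90/89, 322/89)
3. B_x = 7  [line 144/89·x + -624/89·y + 2112/89 = 0 ∩ |BE|² = 3362/89]
4. B_y = 5  [line 144/89·x + -624/89·y + 2112/89 = 0 ∩ |BE|² = 3362/89]
   → B = (7, 5)
5. C_x = 402/89  [A, B, C are collinear ∩ DC ⟂ AB]
6. C_y = 394/89  [A, B, C are collinear ∩ DC ⟂ AB]
   → C = (402/89, 394/89)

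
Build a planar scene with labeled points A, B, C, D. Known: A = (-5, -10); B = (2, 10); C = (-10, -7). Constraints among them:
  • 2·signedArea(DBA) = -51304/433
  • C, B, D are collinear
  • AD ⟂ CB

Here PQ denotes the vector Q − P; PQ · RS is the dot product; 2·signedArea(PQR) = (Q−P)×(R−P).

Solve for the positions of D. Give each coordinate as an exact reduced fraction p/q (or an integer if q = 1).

1. D_x = -4222/433  [C, B, D are collinear ∩ AD ⟂ CB]
2. D_y = -2878/433  [C, B, D are collinear ∩ AD ⟂ CB]
   → D = (-4222/433, -2878/433)

D = (-4222/433, -2878/433)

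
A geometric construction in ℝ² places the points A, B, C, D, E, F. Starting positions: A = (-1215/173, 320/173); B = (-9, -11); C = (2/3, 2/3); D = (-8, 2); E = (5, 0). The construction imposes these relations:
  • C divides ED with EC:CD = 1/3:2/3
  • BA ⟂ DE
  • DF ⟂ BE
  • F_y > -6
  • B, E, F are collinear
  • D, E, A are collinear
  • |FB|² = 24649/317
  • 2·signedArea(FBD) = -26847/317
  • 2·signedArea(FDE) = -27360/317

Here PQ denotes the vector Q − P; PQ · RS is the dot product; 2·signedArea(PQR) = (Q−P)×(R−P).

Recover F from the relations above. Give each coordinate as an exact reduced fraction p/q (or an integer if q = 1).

F = (-655/317, -1760/317)

1. F_x = -655/317  [B, E, F are collinear ∩ DF ⟂ BE]
2. F_y = -1760/317  [B, E, F are collinear ∩ DF ⟂ BE]
   → F = (-655/317, -1760/317)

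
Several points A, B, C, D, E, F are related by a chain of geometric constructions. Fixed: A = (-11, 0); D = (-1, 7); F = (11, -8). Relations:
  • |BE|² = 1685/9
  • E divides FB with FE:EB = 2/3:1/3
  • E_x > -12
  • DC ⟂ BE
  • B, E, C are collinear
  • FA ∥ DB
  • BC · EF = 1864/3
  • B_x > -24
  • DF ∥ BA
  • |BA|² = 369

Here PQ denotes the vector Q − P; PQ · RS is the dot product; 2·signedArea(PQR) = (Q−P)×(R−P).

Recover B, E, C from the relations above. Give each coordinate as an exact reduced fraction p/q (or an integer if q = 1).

1. B_x = -23  [DF ∥ BA ∩ FA ∥ DB]
2. B_y = 15  [DF ∥ BA ∩ FA ∥ DB]
   → B = (-23, 15)
3. E_x = -35/3  [E divides FB with FE:EB = 2/3:1/3]
4. E_y = 22/3  [E divides FB with FE:EB = 2/3:1/3]
   → E = (-35/3, 22/3)
5. C_x = -7067/1685  [B, E, C are collinear ∩ DC ⟂ BE]
6. C_y = 3839/1685  [B, E, C are collinear ∩ DC ⟂ BE]
   → C = (-7067/1685, 3839/1685)

B = (-23, 15)
C = (-7067/1685, 3839/1685)
E = (-35/3, 22/3)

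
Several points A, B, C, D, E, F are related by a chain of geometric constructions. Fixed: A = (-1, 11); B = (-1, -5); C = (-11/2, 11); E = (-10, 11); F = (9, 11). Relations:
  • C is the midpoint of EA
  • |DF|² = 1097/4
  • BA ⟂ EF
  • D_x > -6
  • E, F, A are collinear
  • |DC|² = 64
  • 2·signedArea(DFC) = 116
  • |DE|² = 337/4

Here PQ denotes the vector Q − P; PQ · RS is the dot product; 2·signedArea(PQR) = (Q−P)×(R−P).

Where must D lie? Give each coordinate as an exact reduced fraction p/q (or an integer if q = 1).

D = (-11/2, 3)

1. D_y = 3  [2·signedArea(DFC) = 116]
2. D_x = -11/2  [|DE|² = 337/4]
   → D = (-11/2, 3)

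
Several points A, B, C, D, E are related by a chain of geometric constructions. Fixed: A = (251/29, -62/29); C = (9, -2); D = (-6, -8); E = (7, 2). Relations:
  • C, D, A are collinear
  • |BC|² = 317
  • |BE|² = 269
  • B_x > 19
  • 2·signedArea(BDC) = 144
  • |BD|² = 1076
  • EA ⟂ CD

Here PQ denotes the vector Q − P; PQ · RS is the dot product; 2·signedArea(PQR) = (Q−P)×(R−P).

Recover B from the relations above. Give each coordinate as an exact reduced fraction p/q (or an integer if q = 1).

B = (20, 12)

1. B_x = 20  [line -6·x + 15·y + -60 = 0 ∩ |BE|² = 269]
2. B_y = 12  [line -6·x + 15·y + -60 = 0 ∩ |BE|² = 269]
   → B = (20, 12)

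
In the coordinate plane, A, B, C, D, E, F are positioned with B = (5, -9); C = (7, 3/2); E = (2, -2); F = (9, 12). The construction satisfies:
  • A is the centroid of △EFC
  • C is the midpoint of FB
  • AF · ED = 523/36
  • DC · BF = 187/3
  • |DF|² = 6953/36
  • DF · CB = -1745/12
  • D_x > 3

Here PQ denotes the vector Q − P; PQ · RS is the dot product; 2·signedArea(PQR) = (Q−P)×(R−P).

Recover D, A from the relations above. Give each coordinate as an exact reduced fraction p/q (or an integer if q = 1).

A = (6, 23/6)
D = (11/3, -5/6)

1. A_x = 6  [A is the centroid of △EFC]
2. A_y = 23/6  [A is the centroid of △EFC]
   → A = (6, 23/6)
3. D_x = 11/3  [DC · BF = 187/3 ∩ AF · ED = 523/36]
4. D_y = -5/6  [DC · BF = 187/3 ∩ AF · ED = 523/36]
   → D = (11/3, -5/6)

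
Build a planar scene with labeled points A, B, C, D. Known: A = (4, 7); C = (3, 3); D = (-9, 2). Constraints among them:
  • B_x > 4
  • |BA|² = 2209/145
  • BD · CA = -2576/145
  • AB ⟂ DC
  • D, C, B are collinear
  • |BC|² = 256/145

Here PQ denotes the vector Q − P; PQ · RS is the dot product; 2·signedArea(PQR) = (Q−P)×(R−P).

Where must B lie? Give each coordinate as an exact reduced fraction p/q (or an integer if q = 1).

B = (627/145, 451/145)

1. B_x = 627/145  [D, C, B are collinear ∩ AB ⟂ DC]
2. B_y = 451/145  [D, C, B are collinear ∩ AB ⟂ DC]
   → B = (627/145, 451/145)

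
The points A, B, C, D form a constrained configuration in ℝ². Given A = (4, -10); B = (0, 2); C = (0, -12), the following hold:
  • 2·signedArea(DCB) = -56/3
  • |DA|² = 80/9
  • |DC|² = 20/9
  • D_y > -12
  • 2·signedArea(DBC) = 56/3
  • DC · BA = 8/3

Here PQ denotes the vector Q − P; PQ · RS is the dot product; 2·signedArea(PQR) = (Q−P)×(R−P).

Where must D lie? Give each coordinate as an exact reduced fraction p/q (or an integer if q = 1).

D = (4/3, -34/3)

1. D_x = 4/3  [2·signedArea(DCB) = -56/3 ∩ DC · BA = 8/3]
2. D_y = -34/3  [2·signedArea(DCB) = -56/3 ∩ DC · BA = 8/3]
   → D = (4/3, -34/3)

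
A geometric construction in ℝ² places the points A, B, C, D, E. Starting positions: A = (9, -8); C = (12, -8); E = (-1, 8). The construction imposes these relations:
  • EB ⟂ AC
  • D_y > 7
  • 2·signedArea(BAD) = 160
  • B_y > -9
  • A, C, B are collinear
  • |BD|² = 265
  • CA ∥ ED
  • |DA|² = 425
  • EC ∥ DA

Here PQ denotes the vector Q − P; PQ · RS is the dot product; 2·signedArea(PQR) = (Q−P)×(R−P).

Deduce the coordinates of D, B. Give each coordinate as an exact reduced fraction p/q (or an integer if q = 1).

B = (-1, -8)
D = (-4, 8)

1. D_x = -4  [EC ∥ DA ∩ CA ∥ ED]
2. D_y = 8  [EC ∥ DA ∩ CA ∥ ED]
   → D = (-4, 8)
3. B_x = -1  [A, C, B are collinear ∩ EB ⟂ AC]
4. B_y = -8  [A, C, B are collinear ∩ EB ⟂ AC]
   → B = (-1, -8)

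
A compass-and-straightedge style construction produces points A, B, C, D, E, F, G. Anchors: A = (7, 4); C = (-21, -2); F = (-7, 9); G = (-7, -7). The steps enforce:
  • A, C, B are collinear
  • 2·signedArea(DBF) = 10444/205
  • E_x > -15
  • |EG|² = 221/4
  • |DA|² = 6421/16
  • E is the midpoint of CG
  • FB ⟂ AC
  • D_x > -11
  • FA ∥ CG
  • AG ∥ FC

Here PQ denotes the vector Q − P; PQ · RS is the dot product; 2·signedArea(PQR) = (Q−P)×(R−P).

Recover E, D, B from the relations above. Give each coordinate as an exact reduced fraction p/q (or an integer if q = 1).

1. E_x = -14  [E is the midpoint of CG]
2. E_y = -9/2  [E is the midpoint of CG]
   → E = (-14, -9/2)
3. B_x = -1099/205  [A, C, B are collinear ∩ FB ⟂ AC]
4. B_y = 277/205  [A, C, B are collinear ∩ FB ⟂ AC]
   → B = (-1099/205, 277/205)
5. D_x = -21/2  [line -1568/205·x + -336/205·y + -18396/205 = 0 ∩ |DA|² = 6421/16]
6. D_y = -23/4  [line -1568/205·x + -336/205·y + -18396/205 = 0 ∩ |DA|² = 6421/16]
   → D = (-21/2, -23/4)

B = (-1099/205, 277/205)
D = (-21/2, -23/4)
E = (-14, -9/2)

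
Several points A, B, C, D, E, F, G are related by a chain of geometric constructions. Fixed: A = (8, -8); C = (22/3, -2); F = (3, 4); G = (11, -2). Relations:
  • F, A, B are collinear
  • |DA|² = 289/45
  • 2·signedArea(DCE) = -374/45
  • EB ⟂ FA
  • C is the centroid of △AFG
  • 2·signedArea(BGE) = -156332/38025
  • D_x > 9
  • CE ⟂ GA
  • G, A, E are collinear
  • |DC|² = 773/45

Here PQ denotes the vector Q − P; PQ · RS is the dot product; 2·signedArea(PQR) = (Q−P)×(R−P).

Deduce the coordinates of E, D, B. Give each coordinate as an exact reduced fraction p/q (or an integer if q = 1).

1. E_x = 154/15  [G, A, E are collinear ∩ CE ⟂ GA]
2. E_y = -52/15  [G, A, E are collinear ∩ CE ⟂ GA]
   → E = (154/15, -52/15)
3. D_x = 137/15  [line 22/15·x + 44/15·y + 154/45 = 0 ∩ |DA|² = 289/45]
4. D_y = -86/15  [line 22/15·x + 44/15·y + 154/45 = 0 ∩ |DA|² = 289/45]
   → D = (137/15, -86/15)
5. B_x = 3410/507  [F, A, B are collinear ∩ EB ⟂ FA]
6. B_y = -4176/845  [F, A, B are collinear ∩ EB ⟂ FA]
   → B = (3410/507, -4176/845)

B = (3410/507, -4176/845)
D = (137/15, -86/15)
E = (154/15, -52/15)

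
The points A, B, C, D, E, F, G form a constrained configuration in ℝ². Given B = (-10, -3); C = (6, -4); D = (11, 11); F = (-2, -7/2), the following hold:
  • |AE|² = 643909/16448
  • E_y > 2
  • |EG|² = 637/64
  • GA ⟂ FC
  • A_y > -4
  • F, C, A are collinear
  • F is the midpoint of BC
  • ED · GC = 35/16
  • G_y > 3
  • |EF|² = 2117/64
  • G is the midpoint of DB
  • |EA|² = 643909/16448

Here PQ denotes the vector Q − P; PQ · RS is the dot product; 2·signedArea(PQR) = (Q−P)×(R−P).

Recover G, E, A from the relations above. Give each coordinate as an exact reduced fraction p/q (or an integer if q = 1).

A = (6/257, -932/257)
E = (-17/8, 9/4)
G = (1/2, 4)

1. G_x = 1/2  [G is the midpoint of DB]
2. G_y = 4  [G is the midpoint of DB]
   → G = (1/2, 4)
3. E_x = -17/8  [line -11/2·x + 8·y + -475/16 = 0 ∩ |EF|² = 2117/64]
4. E_y = 9/4  [line -11/2·x + 8·y + -475/16 = 0 ∩ |EF|² = 2117/64]
   → E = (-17/8, 9/4)
5. A_x = 6/257  [F, C, A are collinear ∩ GA ⟂ FC]
6. A_y = -932/257  [F, C, A are collinear ∩ GA ⟂ FC]
   → A = (6/257, -932/257)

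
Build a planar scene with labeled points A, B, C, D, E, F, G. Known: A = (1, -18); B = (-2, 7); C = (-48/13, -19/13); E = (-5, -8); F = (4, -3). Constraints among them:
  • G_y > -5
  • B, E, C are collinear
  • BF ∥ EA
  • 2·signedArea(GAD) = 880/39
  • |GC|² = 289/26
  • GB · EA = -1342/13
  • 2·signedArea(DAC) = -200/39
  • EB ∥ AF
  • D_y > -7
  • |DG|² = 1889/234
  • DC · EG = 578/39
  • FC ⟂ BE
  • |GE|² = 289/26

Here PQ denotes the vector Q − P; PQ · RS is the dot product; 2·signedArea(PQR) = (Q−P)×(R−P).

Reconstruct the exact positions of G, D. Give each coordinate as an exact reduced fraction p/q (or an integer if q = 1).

D = (-2, -19/3)
G = (-113/26, -123/26)

1. G_x = -113/26  [line -6·x + 10·y + 276/13 = 0 ∩ |GE|² = 289/26]
2. G_y = -123/26  [line -6·x + 10·y + 276/13 = 0 ∩ |GE|² = 289/26]
   → G = (-113/26, -123/26)
3. D_x = -2  [DC · EG = 578/39 ∩ 2·signedArea(GAD) = 880/39]
4. D_y = -19/3  [DC · EG = 578/39 ∩ 2·signedArea(GAD) = 880/39]
   → D = (-2, -19/3)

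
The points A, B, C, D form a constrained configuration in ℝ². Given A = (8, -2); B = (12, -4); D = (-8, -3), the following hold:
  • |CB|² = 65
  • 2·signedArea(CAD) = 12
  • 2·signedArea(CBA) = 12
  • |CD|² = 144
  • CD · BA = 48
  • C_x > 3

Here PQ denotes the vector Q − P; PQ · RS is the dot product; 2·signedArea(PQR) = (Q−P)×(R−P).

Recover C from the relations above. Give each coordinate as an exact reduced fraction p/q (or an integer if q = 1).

C = (4, -3)

1. C_x = 4  [2·signedArea(CBA) = 12 ∩ CD · BA = 48]
2. C_y = -3  [2·signedArea(CBA) = 12 ∩ CD · BA = 48]
   → C = (4, -3)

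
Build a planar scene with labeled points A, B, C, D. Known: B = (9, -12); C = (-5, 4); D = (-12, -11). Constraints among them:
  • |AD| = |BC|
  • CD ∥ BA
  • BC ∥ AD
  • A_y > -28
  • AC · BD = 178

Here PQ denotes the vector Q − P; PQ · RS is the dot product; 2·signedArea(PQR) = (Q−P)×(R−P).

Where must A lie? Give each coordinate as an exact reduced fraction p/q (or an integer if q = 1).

1. A_x = 2  [BC ∥ AD ∩ CD ∥ BA]
2. A_y = -27  [BC ∥ AD ∩ CD ∥ BA]
   → A = (2, -27)

A = (2, -27)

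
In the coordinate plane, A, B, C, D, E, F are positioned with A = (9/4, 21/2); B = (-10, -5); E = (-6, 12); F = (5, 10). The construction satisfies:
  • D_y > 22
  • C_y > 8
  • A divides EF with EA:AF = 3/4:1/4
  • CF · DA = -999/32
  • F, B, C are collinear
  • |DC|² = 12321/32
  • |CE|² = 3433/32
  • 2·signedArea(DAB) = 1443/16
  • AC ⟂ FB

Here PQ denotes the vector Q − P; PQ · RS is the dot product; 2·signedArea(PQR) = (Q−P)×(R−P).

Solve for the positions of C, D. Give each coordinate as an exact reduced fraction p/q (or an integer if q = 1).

C = (31/8, 71/8)
D = (71/4, 91/4)

1. C_x = 31/8  [F, B, C are collinear ∩ AC ⟂ FB]
2. C_y = 71/8  [F, B, C are collinear ∩ AC ⟂ FB]
   → C = (31/8, 71/8)
3. D_x = 71/4  [2·signedArea(DAB) = 1443/16 ∩ CF · DA = -999/32]
4. D_y = 91/4  [2·signedArea(DAB) = 1443/16 ∩ CF · DA = -999/32]
   → D = (71/4, 91/4)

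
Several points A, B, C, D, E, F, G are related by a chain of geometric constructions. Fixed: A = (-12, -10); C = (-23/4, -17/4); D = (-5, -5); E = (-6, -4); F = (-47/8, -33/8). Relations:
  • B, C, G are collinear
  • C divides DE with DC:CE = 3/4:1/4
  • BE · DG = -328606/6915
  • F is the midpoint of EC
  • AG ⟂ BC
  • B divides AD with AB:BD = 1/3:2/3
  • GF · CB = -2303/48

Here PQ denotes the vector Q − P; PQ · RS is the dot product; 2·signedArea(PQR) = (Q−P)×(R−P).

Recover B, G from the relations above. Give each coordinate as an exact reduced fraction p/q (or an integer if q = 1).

B = (-29/3, -25/3)
G = (-26778/2305, -23896/2305)

1. B_x = -29/3  [B divides AD with AB:BD = 1/3:2/3]
2. B_y = -25/3  [B divides AD with AB:BD = 1/3:2/3]
   → B = (-29/3, -25/3)
3. G_x = -26778/2305  [B, C, G are collinear ∩ AG ⟂ BC]
4. G_y = -23896/2305  [B, C, G are collinear ∩ AG ⟂ BC]
   → G = (-26778/2305, -23896/2305)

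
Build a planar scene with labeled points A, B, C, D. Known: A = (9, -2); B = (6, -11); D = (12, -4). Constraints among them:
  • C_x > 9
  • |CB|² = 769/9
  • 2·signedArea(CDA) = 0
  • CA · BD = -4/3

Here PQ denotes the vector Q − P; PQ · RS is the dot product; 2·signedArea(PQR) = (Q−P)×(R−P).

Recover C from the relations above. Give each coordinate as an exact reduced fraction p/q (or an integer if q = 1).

1. C_x = 10  [2·signedArea(CDA) = 0 ∩ CA · BD = -4/3]
2. C_y = -8/3  [2·signedArea(CDA) = 0 ∩ CA · BD = -4/3]
   → C = (10, -8/3)

C = (10, -8/3)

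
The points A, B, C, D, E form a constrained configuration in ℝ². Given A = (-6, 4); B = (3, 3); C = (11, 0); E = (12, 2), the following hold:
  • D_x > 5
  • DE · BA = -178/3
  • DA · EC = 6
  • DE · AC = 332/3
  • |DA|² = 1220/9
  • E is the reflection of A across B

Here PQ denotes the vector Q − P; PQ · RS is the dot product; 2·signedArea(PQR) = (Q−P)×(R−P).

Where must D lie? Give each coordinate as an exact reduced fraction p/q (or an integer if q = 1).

1. D_x = 16/3  [DE · BA = -178/3 ∩ DA · EC = 6]
2. D_y = 4/3  [DE · BA = -178/3 ∩ DA · EC = 6]
   → D = (16/3, 4/3)

D = (16/3, 4/3)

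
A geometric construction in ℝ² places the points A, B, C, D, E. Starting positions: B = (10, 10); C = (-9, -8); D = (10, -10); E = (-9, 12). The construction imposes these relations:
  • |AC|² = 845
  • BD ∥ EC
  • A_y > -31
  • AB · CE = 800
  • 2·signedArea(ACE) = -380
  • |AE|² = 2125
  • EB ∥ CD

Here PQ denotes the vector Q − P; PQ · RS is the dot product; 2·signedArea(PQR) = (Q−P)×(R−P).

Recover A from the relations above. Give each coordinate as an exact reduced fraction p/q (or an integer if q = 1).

1. A_x = 10  [2·signedArea(ACE) = -380 ∩ AB · CE = 800]
2. A_y = -30  [2·signedArea(ACE) = -380 ∩ AB · CE = 800]
   → A = (10, -30)

A = (10, -30)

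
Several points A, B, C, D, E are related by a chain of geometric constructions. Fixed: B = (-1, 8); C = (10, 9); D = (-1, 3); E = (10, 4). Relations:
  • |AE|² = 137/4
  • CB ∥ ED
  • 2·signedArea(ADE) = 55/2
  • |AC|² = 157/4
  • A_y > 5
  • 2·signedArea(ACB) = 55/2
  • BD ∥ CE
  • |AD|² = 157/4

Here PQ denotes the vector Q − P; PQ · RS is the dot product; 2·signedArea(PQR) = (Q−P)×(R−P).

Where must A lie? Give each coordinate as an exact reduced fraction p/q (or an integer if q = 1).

A = (9/2, 6)

1. A_x = 9/2  [line 1·x + -11·y + 123/2 = 0 ∩ |AD|² = 157/4]
2. A_y = 6  [line 1·x + -11·y + 123/2 = 0 ∩ |AD|² = 157/4]
   → A = (9/2, 6)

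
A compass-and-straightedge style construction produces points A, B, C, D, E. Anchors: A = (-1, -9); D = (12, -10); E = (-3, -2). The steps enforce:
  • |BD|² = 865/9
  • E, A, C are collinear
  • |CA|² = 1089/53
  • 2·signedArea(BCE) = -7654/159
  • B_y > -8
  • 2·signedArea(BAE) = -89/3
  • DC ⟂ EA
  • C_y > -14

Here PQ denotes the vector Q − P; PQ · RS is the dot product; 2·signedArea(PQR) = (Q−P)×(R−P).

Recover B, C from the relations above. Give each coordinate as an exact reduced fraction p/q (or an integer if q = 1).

1. B_x = 8/3  [line -7·x + -2·y + 14/3 = 0 ∩ |BD|² = 865/9]
2. B_y = -7  [line -7·x + -2·y + 14/3 = 0 ∩ |BD|² = 865/9]
   → B = (8/3, -7)
3. C_x = 13/53  [E, A, C are collinear ∩ DC ⟂ EA]
4. C_y = -708/53  [E, A, C are collinear ∩ DC ⟂ EA]
   → C = (13/53, -708/53)

B = (8/3, -7)
C = (13/53, -708/53)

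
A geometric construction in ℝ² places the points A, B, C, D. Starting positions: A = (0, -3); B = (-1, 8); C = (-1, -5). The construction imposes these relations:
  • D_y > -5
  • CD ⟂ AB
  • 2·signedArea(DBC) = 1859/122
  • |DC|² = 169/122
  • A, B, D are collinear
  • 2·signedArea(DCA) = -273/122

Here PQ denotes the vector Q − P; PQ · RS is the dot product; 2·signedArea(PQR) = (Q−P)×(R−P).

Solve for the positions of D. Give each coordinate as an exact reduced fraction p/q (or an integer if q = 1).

1. D_x = 21/122  [A, B, D are collinear ∩ CD ⟂ AB]
2. D_y = -597/122  [A, B, D are collinear ∩ CD ⟂ AB]
   → D = (21/122, -597/122)

D = (21/122, -597/122)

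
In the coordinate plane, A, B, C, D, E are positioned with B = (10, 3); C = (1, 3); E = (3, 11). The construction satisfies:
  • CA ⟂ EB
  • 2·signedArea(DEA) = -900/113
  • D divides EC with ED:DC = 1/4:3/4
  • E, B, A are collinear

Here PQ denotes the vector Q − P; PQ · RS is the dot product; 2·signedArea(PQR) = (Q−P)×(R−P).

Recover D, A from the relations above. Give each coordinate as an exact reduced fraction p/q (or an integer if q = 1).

1. D_x = 5/2  [D divides EC with ED:DC = 1/4:3/4]
2. D_y = 9  [D divides EC with ED:DC = 1/4:3/4]
   → D = (5/2, 9)
3. A_x = 689/113  [E, B, A are collinear ∩ CA ⟂ EB]
4. A_y = 843/113  [E, B, A are collinear ∩ CA ⟂ EB]
   → A = (689/113, 843/113)

A = (689/113, 843/113)
D = (5/2, 9)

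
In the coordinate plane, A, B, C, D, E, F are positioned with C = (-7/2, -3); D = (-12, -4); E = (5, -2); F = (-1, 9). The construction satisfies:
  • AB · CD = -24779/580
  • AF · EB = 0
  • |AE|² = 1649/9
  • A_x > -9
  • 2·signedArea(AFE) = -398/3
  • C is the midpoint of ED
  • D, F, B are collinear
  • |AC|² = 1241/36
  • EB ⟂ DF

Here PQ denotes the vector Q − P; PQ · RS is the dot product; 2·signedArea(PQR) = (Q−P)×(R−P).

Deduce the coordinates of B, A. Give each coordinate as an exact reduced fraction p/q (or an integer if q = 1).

1. B_x = -1137/290  [D, F, B are collinear ∩ EB ⟂ DF]
2. B_y = 1609/290  [D, F, B are collinear ∩ EB ⟂ DF]
   → B = (-1137/290, 1609/290)
3. A_x = -25/3  [AF · EB = 0 ∩ AB · CD = -24779/580]
4. A_y = 1/3  [AF · EB = 0 ∩ AB · CD = -24779/580]
   → A = (-25/3, 1/3)

A = (-25/3, 1/3)
B = (-1137/290, 1609/290)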